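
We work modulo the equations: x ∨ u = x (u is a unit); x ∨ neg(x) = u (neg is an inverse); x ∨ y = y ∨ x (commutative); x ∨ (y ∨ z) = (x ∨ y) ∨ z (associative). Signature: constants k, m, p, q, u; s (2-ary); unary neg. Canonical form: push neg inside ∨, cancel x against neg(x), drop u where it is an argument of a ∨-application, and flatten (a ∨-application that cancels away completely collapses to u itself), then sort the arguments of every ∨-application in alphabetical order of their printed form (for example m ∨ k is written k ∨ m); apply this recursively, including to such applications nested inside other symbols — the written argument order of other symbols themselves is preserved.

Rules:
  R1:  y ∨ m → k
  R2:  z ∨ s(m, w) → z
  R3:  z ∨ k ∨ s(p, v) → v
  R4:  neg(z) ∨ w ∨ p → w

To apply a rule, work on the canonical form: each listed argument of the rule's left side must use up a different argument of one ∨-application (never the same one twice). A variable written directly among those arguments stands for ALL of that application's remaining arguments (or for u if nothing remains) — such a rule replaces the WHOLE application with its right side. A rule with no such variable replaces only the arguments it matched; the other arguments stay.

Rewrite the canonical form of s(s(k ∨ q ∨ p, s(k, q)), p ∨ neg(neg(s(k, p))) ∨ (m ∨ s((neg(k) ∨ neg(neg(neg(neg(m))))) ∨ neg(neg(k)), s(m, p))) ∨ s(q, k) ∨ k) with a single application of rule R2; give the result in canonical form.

Canonical form:  s(s(k ∨ p ∨ q, s(k, q)), k ∨ m ∨ p ∨ s(k, p) ∨ s(m, s(m, p)) ∨ s(q, k))
Apply R2:  consuming s(m, s(m, p));  w := s(m, p), z := k ∨ m ∨ p ∨ s(k, p) ∨ s(q, k)
The variable takes the whole remainder — replace the entire application.
Giving:  s(s(k ∨ p ∨ q, s(k, q)), k ∨ m ∨ p ∨ s(k, p) ∨ s(q, k))

Answer: s(s(k ∨ p ∨ q, s(k, q)), k ∨ m ∨ p ∨ s(k, p) ∨ s(q, k))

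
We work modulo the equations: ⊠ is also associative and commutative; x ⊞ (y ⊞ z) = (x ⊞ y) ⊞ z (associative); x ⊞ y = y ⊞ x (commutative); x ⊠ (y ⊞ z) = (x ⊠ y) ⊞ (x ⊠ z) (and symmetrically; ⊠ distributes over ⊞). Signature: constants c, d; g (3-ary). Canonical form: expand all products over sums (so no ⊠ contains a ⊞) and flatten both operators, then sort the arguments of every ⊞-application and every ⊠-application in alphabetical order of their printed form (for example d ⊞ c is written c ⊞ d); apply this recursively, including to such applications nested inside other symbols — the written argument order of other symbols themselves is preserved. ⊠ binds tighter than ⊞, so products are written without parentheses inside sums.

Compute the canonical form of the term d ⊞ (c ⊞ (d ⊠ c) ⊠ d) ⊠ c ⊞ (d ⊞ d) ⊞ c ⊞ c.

Expand:  d ⊞ c ⊠ c ⊞ c ⊠ c ⊠ d ⊠ d ⊞ d ⊞ d ⊞ c ⊞ c
Sort arguments:  c ⊞ c ⊞ c ⊠ c ⊞ c ⊠ c ⊠ d ⊠ d ⊞ d ⊞ d ⊞ d

Answer: c ⊞ c ⊞ c ⊠ c ⊞ c ⊠ c ⊠ d ⊠ d ⊞ d ⊞ d ⊞ d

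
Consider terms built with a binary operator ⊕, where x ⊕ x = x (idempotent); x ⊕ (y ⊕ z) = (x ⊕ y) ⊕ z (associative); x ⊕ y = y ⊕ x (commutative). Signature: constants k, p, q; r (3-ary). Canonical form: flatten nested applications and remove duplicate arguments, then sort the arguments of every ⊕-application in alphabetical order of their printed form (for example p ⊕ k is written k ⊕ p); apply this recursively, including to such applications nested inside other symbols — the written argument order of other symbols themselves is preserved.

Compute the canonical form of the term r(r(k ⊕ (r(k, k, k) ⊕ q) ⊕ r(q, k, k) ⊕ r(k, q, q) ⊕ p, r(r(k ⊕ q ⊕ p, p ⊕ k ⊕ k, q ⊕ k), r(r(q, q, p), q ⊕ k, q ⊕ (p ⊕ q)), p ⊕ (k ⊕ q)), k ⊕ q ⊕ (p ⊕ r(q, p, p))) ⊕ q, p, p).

Answer: r(q ⊕ r(k ⊕ p ⊕ q ⊕ r(k, k, k) ⊕ r(k, q, q) ⊕ r(q, k, k), r(r(k ⊕ p ⊕ q, k ⊕ p, k ⊕ q), r(r(q, q, p), k ⊕ q, p ⊕ q), k ⊕ p ⊕ q), k ⊕ p ⊕ q ⊕ r(q, p, p)), p, p)

Derivation:
Work inside:  r(k ⊕ (r(k, k, k) ⊕ q) ⊕ r(q, k, k) ⊕ r(k, q, q) ⊕ p, r(r(k ⊕ q ⊕ p, p ⊕ k ⊕ k, q ⊕ k), r(r(q, q, p), q ⊕ k, q ⊕ (p ⊕ q)), p ⊕ (k ⊕ q)), k ⊕ q ⊕ (p ⊕ r(q, p, p))) ⊕ q
Canonicalize subterm:  r(k ⊕ (r(k, k, k) ⊕ q) ⊕ r(q, k, k) ⊕ r(k, q, q) ⊕ p, r(r(k ⊕ q ⊕ p, p ⊕ k ⊕ k, q ⊕ k), r(r(q, q, p), q ⊕ k, q ⊕ (p ⊕ q)), p ⊕ (k ⊕ q)), k ⊕ q ⊕ (p ⊕ r(q, p, p)))  →  r(k ⊕ p ⊕ q ⊕ r(k, k, k) ⊕ r(k, q, q) ⊕ r(q, k, k), r(r(k ⊕ p ⊕ q, k ⊕ p, k ⊕ q), r(r(q, q, p), k ⊕ q, p ⊕ q), k ⊕ p ⊕ q), k ⊕ p ⊕ q ⊕ r(q, p, p))
Sort:  q ⊕ r(k ⊕ p ⊕ q ⊕ r(k, k, k) ⊕ r(k, q, q) ⊕ r(q, k, k), r(r(k ⊕ p ⊕ q, k ⊕ p, k ⊕ q), r(r(q, q, p), k ⊕ q, p ⊕ q), k ⊕ p ⊕ q), k ⊕ p ⊕ q ⊕ r(q, p, p))
Rebuild:  r(q ⊕ r(k ⊕ p ⊕ q ⊕ r(k, k, k) ⊕ r(k, q, q) ⊕ r(q, k, k), r(r(k ⊕ p ⊕ q, k ⊕ p, k ⊕ q), r(r(q, q, p), k ⊕ q, p ⊕ q), k ⊕ p ⊕ q), k ⊕ p ⊕ q ⊕ r(q, p, p)), p, p)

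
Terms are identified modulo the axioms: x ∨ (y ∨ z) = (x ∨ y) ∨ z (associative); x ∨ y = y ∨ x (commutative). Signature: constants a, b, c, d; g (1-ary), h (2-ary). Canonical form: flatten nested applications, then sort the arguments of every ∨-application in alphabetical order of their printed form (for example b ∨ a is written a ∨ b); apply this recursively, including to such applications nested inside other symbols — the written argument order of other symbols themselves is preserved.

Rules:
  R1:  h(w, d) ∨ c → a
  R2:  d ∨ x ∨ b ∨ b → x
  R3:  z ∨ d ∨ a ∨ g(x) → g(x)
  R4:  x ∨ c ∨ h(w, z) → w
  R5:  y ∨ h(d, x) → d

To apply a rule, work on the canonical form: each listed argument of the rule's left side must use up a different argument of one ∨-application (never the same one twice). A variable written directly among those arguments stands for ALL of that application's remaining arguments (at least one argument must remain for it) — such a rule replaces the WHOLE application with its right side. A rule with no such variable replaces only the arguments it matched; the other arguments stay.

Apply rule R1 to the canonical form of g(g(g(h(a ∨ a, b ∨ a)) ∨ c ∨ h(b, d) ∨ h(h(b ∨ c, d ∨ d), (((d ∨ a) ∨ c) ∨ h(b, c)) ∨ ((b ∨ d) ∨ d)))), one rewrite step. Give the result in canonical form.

Canonical form:  g(g(c ∨ g(h(a ∨ a, a ∨ b)) ∨ h(b, d) ∨ h(h(b ∨ c, d ∨ d), a ∨ b ∨ c ∨ d ∨ d ∨ d ∨ h(b, c))))
Apply R1:  consuming c, h(b, d);  w := b
Result:  g(g(a ∨ g(h(a ∨ a, a ∨ b)) ∨ h(h(b ∨ c, d ∨ d), a ∨ b ∨ c ∨ d ∨ d ∨ d ∨ h(b, c))))

Answer: g(g(a ∨ g(h(a ∨ a, a ∨ b)) ∨ h(h(b ∨ c, d ∨ d), a ∨ b ∨ c ∨ d ∨ d ∨ d ∨ h(b, c))))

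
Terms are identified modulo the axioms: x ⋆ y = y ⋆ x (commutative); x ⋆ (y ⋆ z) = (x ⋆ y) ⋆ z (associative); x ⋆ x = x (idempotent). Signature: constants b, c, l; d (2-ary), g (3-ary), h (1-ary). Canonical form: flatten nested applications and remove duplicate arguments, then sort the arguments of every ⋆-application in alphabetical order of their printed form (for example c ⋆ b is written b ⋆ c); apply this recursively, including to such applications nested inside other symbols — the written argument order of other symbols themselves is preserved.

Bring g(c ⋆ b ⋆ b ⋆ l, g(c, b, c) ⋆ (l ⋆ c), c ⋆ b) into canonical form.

Answer: g(b ⋆ c ⋆ l, c ⋆ g(c, b, c) ⋆ l, b ⋆ c)

Derivation:
Work inside:  g(c, b, c) ⋆ (l ⋆ c)
Merge nested applications:  g(c, b, c) ⋆ l ⋆ c
Sort arguments:  c ⋆ g(c, b, c) ⋆ l
Put back:  g(b ⋆ c ⋆ l, c ⋆ g(c, b, c) ⋆ l, b ⋆ c)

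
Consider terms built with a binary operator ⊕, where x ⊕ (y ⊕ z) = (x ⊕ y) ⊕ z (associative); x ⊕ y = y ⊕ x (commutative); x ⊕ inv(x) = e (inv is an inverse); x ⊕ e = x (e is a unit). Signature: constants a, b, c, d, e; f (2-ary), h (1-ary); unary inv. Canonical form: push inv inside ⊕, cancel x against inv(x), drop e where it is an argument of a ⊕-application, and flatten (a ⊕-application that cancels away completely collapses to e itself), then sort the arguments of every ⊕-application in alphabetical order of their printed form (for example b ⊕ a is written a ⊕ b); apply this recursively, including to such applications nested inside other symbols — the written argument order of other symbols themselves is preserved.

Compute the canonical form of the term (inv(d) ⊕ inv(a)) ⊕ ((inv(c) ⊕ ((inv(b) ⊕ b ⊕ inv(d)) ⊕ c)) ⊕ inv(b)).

Inverses cancel:  c cancels
Collect terms:  inv(d) ⊕ inv(d) ⊕ inv(a) ⊕ inv(b)
Sort:  inv(a) ⊕ inv(b) ⊕ inv(d) ⊕ inv(d)

Answer: inv(a) ⊕ inv(b) ⊕ inv(d) ⊕ inv(d)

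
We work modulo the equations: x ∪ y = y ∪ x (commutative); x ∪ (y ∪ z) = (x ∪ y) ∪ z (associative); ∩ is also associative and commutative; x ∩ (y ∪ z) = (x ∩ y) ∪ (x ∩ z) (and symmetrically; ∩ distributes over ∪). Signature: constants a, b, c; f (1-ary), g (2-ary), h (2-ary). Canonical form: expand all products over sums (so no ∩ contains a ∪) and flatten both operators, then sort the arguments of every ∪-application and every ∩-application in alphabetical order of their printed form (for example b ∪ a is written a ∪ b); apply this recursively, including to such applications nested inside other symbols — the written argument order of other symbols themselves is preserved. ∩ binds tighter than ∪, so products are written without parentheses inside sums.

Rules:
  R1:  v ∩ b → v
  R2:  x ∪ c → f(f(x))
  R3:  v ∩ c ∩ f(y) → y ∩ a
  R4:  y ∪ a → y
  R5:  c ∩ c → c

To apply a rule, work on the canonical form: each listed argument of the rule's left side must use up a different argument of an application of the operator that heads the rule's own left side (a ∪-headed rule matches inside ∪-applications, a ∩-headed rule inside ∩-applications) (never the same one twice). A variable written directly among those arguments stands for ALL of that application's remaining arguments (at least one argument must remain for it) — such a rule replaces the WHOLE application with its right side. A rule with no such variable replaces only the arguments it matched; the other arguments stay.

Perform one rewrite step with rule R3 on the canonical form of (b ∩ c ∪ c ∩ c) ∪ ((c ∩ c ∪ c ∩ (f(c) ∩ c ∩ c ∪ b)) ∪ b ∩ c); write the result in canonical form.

Answer: a ∩ c ∪ b ∩ c ∪ b ∩ c ∪ b ∩ c ∪ c ∩ c ∪ c ∩ c

Derivation:
Canonical form:  b ∩ c ∪ b ∩ c ∪ b ∩ c ∪ c ∩ c ∪ c ∩ c ∪ c ∩ c ∩ c ∩ f(c)
Apply R3:  consuming c, f(c);  v := c ∩ c, y := c
The variable takes the whole remainder — replace the entire application.
Giving:  a ∩ c ∪ b ∩ c ∪ b ∩ c ∪ b ∩ c ∪ c ∩ c ∪ c ∩ c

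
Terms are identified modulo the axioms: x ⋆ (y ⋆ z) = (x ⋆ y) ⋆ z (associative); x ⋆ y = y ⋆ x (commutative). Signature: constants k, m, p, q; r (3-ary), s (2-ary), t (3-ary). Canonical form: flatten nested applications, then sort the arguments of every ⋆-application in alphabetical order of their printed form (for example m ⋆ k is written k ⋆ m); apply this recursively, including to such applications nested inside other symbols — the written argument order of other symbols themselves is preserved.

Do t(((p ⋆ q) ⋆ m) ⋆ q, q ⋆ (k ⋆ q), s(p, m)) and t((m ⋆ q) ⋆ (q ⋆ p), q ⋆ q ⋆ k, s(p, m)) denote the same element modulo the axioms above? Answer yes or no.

Left:  t(((p ⋆ q) ⋆ m) ⋆ q, q ⋆ (k ⋆ q), s(p, m))
  Descend into:  ((p ⋆ q) ⋆ m) ⋆ q
  Un-nest:  p ⋆ q ⋆ m ⋆ q
  Sort:  m ⋆ p ⋆ q ⋆ q
  Reassemble:  t(m ⋆ p ⋆ q ⋆ q, k ⋆ q ⋆ q, s(p, m))
Right:  t((m ⋆ q) ⋆ (q ⋆ p), q ⋆ q ⋆ k, s(p, m))
  Descend into:  (m ⋆ q) ⋆ (q ⋆ p)
  Merge nested applications:  m ⋆ q ⋆ q ⋆ p
  Order the arguments:  m ⋆ p ⋆ q ⋆ q
  Put back:  t(m ⋆ p ⋆ q ⋆ q, k ⋆ q ⋆ q, s(p, m))

Answer: yes — both canonical forms are t(m ⋆ p ⋆ q ⋆ q, k ⋆ q ⋆ q, s(p, m))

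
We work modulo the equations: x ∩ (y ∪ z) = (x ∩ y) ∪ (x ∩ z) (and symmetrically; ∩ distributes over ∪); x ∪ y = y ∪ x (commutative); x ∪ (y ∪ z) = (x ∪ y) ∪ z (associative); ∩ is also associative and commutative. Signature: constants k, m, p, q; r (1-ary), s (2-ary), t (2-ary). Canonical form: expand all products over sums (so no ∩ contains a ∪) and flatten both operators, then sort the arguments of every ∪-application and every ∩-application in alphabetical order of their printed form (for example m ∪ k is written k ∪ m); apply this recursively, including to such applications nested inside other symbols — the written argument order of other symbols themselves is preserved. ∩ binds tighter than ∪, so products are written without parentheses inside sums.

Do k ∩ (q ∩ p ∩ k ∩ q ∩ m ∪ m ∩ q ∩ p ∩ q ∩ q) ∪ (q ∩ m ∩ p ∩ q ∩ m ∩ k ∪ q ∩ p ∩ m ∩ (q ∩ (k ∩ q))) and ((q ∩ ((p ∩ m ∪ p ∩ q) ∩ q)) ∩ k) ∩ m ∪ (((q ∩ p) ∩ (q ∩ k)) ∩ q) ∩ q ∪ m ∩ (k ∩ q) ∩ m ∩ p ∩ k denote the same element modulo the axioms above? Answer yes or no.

Left:  k ∩ (q ∩ p ∩ k ∩ q ∩ m ∪ m ∩ q ∩ p ∩ q ∩ q) ∪ (q ∩ m ∩ p ∩ q ∩ m ∩ k ∪ q ∩ p ∩ m ∩ (q ∩ (k ∩ q)))
  Distribute:  k ∩ k ∩ m ∩ p ∩ q ∩ q ∪ k ∩ m ∩ p ∩ q ∩ q ∩ q ∪ k ∩ m ∩ m ∩ p ∩ q ∩ q ∪ k ∩ m ∩ p ∩ q ∩ q ∩ q
  Sort arguments:  k ∩ k ∩ m ∩ p ∩ q ∩ q ∪ k ∩ m ∩ m ∩ p ∩ q ∩ q ∪ k ∩ m ∩ p ∩ q ∩ q ∩ q ∪ k ∩ m ∩ p ∩ q ∩ q ∩ q
Right:  ((q ∩ ((p ∩ m ∪ p ∩ q) ∩ q)) ∩ k) ∩ m ∪ (((q ∩ p) ∩ (q ∩ k)) ∩ q) ∩ q ∪ m ∩ (k ∩ q) ∩ m ∩ p ∩ k
  Expand:  k ∩ m ∩ m ∩ p ∩ q ∩ q ∪ k ∩ m ∩ p ∩ q ∩ q ∩ q ∪ k ∩ p ∩ q ∩ q ∩ q ∩ q ∪ k ∩ k ∩ m ∩ m ∩ p ∩ q
  Order the arguments:  k ∩ k ∩ m ∩ m ∩ p ∩ q ∪ k ∩ m ∩ m ∩ p ∩ q ∩ q ∪ k ∩ m ∩ p ∩ q ∩ q ∩ q ∪ k ∩ p ∩ q ∩ q ∩ q ∩ q

Answer: no — k ∩ k ∩ m ∩ p ∩ q ∩ q ∪ k ∩ m ∩ m ∩ p ∩ q ∩ q ∪ k ∩ m ∩ p ∩ q ∩ q ∩ q ∪ k ∩ m ∩ p ∩ q ∩ q ∩ q vs k ∩ k ∩ m ∩ m ∩ p ∩ q ∪ k ∩ m ∩ m ∩ p ∩ q ∩ q ∪ k ∩ m ∩ p ∩ q ∩ q ∩ q ∪ k ∩ p ∩ q ∩ q ∩ q ∩ q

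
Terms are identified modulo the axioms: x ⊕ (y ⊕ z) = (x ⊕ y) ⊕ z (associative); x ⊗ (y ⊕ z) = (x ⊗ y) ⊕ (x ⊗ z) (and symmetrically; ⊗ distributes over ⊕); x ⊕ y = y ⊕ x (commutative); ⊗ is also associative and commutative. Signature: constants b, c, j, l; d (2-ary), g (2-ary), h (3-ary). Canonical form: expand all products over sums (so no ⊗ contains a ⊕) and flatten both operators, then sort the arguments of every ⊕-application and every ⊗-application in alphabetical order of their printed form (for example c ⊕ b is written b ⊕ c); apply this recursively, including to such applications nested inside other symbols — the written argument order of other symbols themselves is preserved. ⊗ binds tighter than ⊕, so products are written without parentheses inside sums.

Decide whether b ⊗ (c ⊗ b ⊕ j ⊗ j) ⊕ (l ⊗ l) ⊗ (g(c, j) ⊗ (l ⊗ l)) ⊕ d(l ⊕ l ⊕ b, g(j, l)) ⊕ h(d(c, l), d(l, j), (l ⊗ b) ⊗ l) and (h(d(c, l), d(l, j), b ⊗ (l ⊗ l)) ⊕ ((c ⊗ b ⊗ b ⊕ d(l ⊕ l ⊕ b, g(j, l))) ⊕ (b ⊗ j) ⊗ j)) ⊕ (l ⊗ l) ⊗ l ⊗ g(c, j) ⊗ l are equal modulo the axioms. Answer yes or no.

Answer: yes — both canonical forms are b ⊗ b ⊗ c ⊕ b ⊗ j ⊗ j ⊕ d(b ⊕ l ⊕ l, g(j, l)) ⊕ g(c, j) ⊗ l ⊗ l ⊗ l ⊗ l ⊕ h(d(c, l), d(l, j), b ⊗ l ⊗ l)

Derivation:
Left:  b ⊗ (c ⊗ b ⊕ j ⊗ j) ⊕ (l ⊗ l) ⊗ (g(c, j) ⊗ (l ⊗ l)) ⊕ d(l ⊕ l ⊕ b, g(j, l)) ⊕ h(d(c, l), d(l, j), (l ⊗ b) ⊗ l)
  Expand:  b ⊗ b ⊗ c ⊕ b ⊗ j ⊗ j ⊕ g(c, j) ⊗ l ⊗ l ⊗ l ⊗ l ⊕ d(b ⊕ l ⊕ l, g(j, l)) ⊕ h(d(c, l), d(l, j), b ⊗ l ⊗ l)
  Sort:  b ⊗ b ⊗ c ⊕ b ⊗ j ⊗ j ⊕ d(b ⊕ l ⊕ l, g(j, l)) ⊕ g(c, j) ⊗ l ⊗ l ⊗ l ⊗ l ⊕ h(d(c, l), d(l, j), b ⊗ l ⊗ l)
Right:  (h(d(c, l), d(l, j), b ⊗ (l ⊗ l)) ⊕ ((c ⊗ b ⊗ b ⊕ d(l ⊕ l ⊕ b, g(j, l))) ⊕ (b ⊗ j) ⊗ j)) ⊕ (l ⊗ l) ⊗ l ⊗ g(c, j) ⊗ l
  Merge nested applications:  h(d(c, l), d(l, j), b ⊗ l ⊗ l) ⊕ b ⊗ b ⊗ c ⊕ d(b ⊕ l ⊕ l, g(j, l)) ⊕ b ⊗ j ⊗ j ⊕ g(c, j) ⊗ l ⊗ l ⊗ l ⊗ l
  Sort:  b ⊗ b ⊗ c ⊕ b ⊗ j ⊗ j ⊕ d(b ⊕ l ⊕ l, g(j, l)) ⊕ g(c, j) ⊗ l ⊗ l ⊗ l ⊗ l ⊕ h(d(c, l), d(l, j), b ⊗ l ⊗ l)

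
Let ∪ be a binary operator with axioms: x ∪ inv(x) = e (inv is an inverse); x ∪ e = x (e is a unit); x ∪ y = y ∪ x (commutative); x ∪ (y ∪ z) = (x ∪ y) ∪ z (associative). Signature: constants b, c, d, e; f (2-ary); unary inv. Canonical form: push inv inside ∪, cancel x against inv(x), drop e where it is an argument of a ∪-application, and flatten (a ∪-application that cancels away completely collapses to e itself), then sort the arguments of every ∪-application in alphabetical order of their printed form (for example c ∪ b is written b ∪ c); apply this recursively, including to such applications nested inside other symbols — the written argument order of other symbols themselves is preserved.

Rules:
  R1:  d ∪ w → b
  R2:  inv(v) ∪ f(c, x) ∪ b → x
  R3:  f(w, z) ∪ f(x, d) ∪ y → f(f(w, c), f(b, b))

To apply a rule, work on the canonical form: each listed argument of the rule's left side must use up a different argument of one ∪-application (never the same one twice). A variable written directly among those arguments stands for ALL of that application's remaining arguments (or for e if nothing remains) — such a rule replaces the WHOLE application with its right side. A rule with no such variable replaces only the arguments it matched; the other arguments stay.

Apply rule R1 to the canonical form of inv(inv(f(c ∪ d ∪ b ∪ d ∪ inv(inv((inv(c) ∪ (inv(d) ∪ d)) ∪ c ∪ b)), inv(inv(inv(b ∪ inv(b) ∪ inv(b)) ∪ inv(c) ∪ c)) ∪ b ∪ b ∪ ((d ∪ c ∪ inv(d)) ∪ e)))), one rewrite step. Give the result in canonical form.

Answer: f(b, b ∪ b ∪ b ∪ c)

Derivation:
Canonical form:  f(b ∪ b ∪ c ∪ d ∪ d, b ∪ b ∪ b ∪ c)
R1 matches:  uses d;  w := b ∪ b ∪ c ∪ d
The extension variable absorbs all remaining arguments, so the whole application is rewritten.
Giving:  f(b, b ∪ b ∪ b ∪ c)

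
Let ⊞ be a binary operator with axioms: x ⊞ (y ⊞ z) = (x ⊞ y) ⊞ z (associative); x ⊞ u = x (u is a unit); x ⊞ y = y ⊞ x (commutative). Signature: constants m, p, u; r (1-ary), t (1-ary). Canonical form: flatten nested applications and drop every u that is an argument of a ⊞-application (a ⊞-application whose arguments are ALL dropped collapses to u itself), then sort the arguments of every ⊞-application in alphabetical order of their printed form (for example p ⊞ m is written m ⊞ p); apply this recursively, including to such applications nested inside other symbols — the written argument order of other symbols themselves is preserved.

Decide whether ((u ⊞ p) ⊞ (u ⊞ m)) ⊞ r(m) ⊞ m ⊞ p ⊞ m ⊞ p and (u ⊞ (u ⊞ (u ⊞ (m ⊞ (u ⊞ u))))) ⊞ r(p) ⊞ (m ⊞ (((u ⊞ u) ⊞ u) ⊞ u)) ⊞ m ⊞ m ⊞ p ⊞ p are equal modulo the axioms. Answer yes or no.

Answer: no — m ⊞ m ⊞ m ⊞ p ⊞ p ⊞ p ⊞ r(m) vs m ⊞ m ⊞ m ⊞ m ⊞ p ⊞ p ⊞ r(p)

Derivation:
Left:  ((u ⊞ p) ⊞ (u ⊞ m)) ⊞ r(m) ⊞ m ⊞ p ⊞ m ⊞ p
  Un-nest:  u ⊞ p ⊞ u ⊞ m ⊞ r(m) ⊞ m ⊞ p ⊞ m ⊞ p
  Unit:  drop u (×2)
  Sort arguments:  m ⊞ m ⊞ m ⊞ p ⊞ p ⊞ p ⊞ r(m)
Right:  (u ⊞ (u ⊞ (u ⊞ (m ⊞ (u ⊞ u))))) ⊞ r(p) ⊞ (m ⊞ (((u ⊞ u) ⊞ u) ⊞ u)) ⊞ m ⊞ m ⊞ p ⊞ p
  Flatten:  u ⊞ u ⊞ u ⊞ m ⊞ u ⊞ u ⊞ r(p) ⊞ m ⊞ u ⊞ u ⊞ u ⊞ u ⊞ m ⊞ m ⊞ p ⊞ p
  Unit:  drop u (×9)
  Order the arguments:  m ⊞ m ⊞ m ⊞ m ⊞ p ⊞ p ⊞ r(p)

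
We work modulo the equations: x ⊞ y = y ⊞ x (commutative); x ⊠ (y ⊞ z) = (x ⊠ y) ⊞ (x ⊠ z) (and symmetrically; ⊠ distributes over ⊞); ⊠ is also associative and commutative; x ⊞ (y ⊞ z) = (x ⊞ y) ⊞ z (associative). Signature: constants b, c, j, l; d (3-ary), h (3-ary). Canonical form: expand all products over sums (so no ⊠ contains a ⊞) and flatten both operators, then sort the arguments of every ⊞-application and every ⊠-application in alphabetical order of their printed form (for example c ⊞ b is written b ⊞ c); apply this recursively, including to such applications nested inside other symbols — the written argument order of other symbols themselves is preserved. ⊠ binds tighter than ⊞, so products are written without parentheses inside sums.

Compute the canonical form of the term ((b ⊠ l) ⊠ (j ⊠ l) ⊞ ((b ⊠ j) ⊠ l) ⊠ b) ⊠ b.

Answer: b ⊠ b ⊠ b ⊠ j ⊠ l ⊞ b ⊠ b ⊠ j ⊠ l ⊠ l

Derivation:
Expand:  b ⊠ b ⊠ j ⊠ l ⊠ l ⊞ b ⊠ b ⊠ b ⊠ j ⊠ l
Sort arguments:  b ⊠ b ⊠ b ⊠ j ⊠ l ⊞ b ⊠ b ⊠ j ⊠ l ⊠ l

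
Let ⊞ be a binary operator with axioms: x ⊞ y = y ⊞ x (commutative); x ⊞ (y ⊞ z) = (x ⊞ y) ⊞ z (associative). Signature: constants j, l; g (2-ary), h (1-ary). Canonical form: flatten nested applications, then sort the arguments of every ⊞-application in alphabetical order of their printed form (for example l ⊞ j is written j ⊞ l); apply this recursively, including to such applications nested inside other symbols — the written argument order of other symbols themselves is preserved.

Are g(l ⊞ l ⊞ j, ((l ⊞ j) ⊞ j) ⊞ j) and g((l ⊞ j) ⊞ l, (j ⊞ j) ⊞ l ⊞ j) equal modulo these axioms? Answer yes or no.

Answer: yes — both canonical forms are g(j ⊞ l ⊞ l, j ⊞ j ⊞ j ⊞ l)

Derivation:
Left:  g(l ⊞ l ⊞ j, ((l ⊞ j) ⊞ j) ⊞ j)
  Descend into:  ((l ⊞ j) ⊞ j) ⊞ j
  Un-nest:  l ⊞ j ⊞ j ⊞ j
  Sort arguments:  j ⊞ j ⊞ j ⊞ l
  Reassemble:  g(j ⊞ l ⊞ l, j ⊞ j ⊞ j ⊞ l)
Right:  g((l ⊞ j) ⊞ l, (j ⊞ j) ⊞ l ⊞ j)
  Descend into:  (j ⊞ j) ⊞ l ⊞ j
  Un-nest:  j ⊞ j ⊞ l ⊞ j
  Sort:  j ⊞ j ⊞ j ⊞ l
  Reassemble:  g(j ⊞ l ⊞ l, j ⊞ j ⊞ j ⊞ l)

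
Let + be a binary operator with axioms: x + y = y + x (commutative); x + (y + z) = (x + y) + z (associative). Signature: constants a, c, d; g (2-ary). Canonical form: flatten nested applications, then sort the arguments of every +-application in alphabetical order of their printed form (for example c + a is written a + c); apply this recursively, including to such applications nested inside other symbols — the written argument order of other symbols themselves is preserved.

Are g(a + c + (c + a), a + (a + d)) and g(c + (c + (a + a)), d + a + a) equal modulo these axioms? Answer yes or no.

Answer: yes — both canonical forms are g(a + a + c + c, a + a + d)

Derivation:
Left:  g(a + c + (c + a), a + (a + d))
  Focus inside:  a + c + (c + a)
  Flatten:  a + c + c + a
  Order the arguments:  a + a + c + c
  Reassemble:  g(a + a + c + c, a + a + d)
Right:  g(c + (c + (a + a)), d + a + a)
  Work inside:  c + (c + (a + a))
  Flatten:  c + c + a + a
  Sort:  a + a + c + c
  Rebuild:  g(a + a + c + c, a + a + d)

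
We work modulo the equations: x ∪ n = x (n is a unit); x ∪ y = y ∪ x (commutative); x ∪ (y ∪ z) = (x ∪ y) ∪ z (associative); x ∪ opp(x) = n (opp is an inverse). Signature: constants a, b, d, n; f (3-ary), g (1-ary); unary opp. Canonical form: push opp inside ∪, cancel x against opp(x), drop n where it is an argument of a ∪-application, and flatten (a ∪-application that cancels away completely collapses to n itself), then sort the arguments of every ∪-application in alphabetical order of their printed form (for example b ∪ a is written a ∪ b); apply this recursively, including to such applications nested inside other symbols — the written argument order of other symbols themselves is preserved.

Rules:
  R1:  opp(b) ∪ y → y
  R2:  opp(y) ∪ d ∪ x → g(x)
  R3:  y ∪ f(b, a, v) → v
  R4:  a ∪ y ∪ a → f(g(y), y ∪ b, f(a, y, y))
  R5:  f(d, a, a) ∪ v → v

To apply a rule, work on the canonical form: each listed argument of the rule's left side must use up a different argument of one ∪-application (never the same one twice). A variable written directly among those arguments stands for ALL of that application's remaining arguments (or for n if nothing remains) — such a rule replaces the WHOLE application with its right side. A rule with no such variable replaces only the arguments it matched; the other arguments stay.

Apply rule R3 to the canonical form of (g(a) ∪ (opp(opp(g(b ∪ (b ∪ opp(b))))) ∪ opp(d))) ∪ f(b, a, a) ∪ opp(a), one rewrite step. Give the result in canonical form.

Canonical form:  f(b, a, a) ∪ g(a) ∪ g(b) ∪ opp(a) ∪ opp(d)
R3 matches:  uses f(b, a, a);  v := a, y := g(a) ∪ g(b) ∪ opp(a) ∪ opp(d)
The extension variable absorbs all remaining arguments, so the whole application is rewritten.
Result:  a

Answer: a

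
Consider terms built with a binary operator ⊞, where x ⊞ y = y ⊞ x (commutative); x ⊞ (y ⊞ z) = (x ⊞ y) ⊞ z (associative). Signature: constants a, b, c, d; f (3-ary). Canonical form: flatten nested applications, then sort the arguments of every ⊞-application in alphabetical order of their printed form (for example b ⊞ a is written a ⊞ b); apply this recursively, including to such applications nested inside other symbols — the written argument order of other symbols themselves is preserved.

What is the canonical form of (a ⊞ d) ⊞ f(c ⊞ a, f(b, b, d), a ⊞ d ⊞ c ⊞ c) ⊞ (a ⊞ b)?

Merge nested applications:  a ⊞ d ⊞ f(c ⊞ a, f(b, b, d), a ⊞ d ⊞ c ⊞ c) ⊞ a ⊞ b
Canonicalize subterm:  f(c ⊞ a, f(b, b, d), a ⊞ d ⊞ c ⊞ c)  →  f(a ⊞ c, f(b, b, d), a ⊞ c ⊞ c ⊞ d)
Order the arguments:  a ⊞ a ⊞ b ⊞ d ⊞ f(a ⊞ c, f(b, b, d), a ⊞ c ⊞ c ⊞ d)

Answer: a ⊞ a ⊞ b ⊞ d ⊞ f(a ⊞ c, f(b, b, d), a ⊞ c ⊞ c ⊞ d)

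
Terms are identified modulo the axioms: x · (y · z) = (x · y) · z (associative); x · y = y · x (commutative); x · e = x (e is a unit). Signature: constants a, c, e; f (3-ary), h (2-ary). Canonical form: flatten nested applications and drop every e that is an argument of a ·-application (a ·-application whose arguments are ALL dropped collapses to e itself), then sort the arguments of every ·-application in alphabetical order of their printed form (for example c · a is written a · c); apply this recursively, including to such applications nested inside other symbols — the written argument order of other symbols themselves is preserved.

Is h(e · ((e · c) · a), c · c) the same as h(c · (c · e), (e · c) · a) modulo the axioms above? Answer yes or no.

Answer: no — h(a · c, c · c) vs h(c · c, a · c)

Derivation:
Left:  h(e · ((e · c) · a), c · c)
  Descend into:  e · ((e · c) · a)
  Merge nested applications:  e · e · c · a
  Drop the unit:  drop e (×2)
  Sort:  a · c
  Put back:  h(a · c, c · c)
Right:  h(c · (c · e), (e · c) · a)
  Focus inside:  (e · c) · a
  Flatten:  e · c · a
  Drop the unit:  drop e
  Order the arguments:  a · c
  Put back:  h(c · c, a · c)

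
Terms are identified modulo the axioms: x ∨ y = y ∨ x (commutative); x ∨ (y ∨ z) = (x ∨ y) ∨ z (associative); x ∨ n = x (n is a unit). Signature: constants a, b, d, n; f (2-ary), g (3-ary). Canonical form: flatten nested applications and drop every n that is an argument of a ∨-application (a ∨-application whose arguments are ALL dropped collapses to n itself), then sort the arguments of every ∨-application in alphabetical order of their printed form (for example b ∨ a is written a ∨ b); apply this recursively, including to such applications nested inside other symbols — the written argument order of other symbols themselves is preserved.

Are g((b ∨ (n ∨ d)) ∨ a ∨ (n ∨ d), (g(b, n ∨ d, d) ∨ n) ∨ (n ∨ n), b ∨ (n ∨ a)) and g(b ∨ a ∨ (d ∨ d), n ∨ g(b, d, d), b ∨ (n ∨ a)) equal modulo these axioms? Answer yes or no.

Left:  g((b ∨ (n ∨ d)) ∨ a ∨ (n ∨ d), (g(b, n ∨ d, d) ∨ n) ∨ (n ∨ n), b ∨ (n ∨ a))
  Focus inside:  (g(b, n ∨ d, d) ∨ n) ∨ (n ∨ n)
  Merge nested applications:  g(b, n ∨ d, d) ∨ n ∨ n ∨ n
  Inside:  g(b, n ∨ d, d)  →  g(b, d, d)
  Unit:  drop n (×3)
  Sort:  g(b, d, d)
  Put back:  g(a ∨ b ∨ d ∨ d, g(b, d, d), a ∨ b)
Right:  g(b ∨ a ∨ (d ∨ d), n ∨ g(b, d, d), b ∨ (n ∨ a))
  Work inside:  n ∨ g(b, d, d)
  Unit:  drop n
  Sort arguments:  g(b, d, d)
  Reassemble:  g(a ∨ b ∨ d ∨ d, g(b, d, d), a ∨ b)

Answer: yes — both canonical forms are g(a ∨ b ∨ d ∨ d, g(b, d, d), a ∨ b)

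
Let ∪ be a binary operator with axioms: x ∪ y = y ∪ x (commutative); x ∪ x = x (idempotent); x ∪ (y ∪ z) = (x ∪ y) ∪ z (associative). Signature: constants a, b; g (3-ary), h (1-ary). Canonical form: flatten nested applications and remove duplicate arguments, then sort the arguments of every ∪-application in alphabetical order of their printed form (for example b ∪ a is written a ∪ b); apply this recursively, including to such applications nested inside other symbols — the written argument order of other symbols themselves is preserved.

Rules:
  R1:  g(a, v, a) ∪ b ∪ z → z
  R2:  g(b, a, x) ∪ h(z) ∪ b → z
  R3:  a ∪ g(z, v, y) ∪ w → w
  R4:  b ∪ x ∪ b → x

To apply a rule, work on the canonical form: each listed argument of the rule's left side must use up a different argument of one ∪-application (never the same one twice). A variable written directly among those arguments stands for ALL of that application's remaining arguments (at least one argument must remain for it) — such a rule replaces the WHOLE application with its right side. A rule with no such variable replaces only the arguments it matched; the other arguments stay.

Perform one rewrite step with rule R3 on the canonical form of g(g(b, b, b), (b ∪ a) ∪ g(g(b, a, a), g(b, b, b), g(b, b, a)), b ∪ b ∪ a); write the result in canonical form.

Answer: g(g(b, b, b), b, a ∪ b)

Derivation:
Canonical form:  g(g(b, b, b), a ∪ b ∪ g(g(b, a, a), g(b, b, b), g(b, b, a)), a ∪ b)
Match R3:  consume a, g(g(b, a, a), g(b, b, b), g(b, b, a));  v := g(b, b, b), w := b, y := g(b, b, a), z := g(b, a, a)
Every leftover argument binds to the variable; the entire application is replaced.
Giving:  g(g(b, b, b), b, a ∪ b)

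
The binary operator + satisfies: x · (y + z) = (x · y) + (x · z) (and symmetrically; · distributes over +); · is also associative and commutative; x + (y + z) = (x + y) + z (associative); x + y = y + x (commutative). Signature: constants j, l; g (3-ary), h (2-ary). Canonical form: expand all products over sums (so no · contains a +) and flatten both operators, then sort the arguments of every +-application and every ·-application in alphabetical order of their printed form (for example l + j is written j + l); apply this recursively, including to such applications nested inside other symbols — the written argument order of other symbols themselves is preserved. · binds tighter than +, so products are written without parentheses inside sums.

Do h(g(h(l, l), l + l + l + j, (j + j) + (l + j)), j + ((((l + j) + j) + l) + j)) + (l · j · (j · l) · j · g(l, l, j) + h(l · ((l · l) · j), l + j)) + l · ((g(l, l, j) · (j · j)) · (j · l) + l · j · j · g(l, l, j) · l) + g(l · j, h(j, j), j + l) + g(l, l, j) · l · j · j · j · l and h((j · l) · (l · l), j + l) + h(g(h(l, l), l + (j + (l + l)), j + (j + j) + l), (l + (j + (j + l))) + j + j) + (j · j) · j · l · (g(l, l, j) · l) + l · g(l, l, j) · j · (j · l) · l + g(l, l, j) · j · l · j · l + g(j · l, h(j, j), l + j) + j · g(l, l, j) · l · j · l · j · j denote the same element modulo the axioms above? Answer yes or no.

Answer: no — g(j · l, h(j, j), j + l) + g(l, l, j) · j · j · j · l · l + g(l, l, j) · j · j · j · l · l + g(l, l, j) · j · j · j · l · l + g(l, l, j) · j · j · l · l · l + h(g(h(l, l), j + l + l + l, j + j + j + l), j + j + j + j + l + l) + h(j · l · l · l, j + l) vs g(j · l, h(j, j), j + l) + g(l, l, j) · j · j · j · j · l · l + g(l, l, j) · j · j · j · l · l + g(l, l, j) · j · j · l · l + g(l, l, j) · j · j · l · l · l + h(g(h(l, l), j + l + l + l, j + j + j + l), j + j + j + j + l + l) + h(j · l · l · l, j + l)

Derivation:
Left:  h(g(h(l, l), l + l + l + j, (j + j) + (l + j)), j + ((((l + j) + j) + l) + j)) + (l · j · (j · l) · j · g(l, l, j) + h(l · ((l · l) · j), l + j)) + l · ((g(l, l, j) · (j · j)) · (j · l) + l · j · j · g(l, l, j) · l) + g(l · j, h(j, j), j + l) + g(l, l, j) · l · j · j · j · l
  Distribute:  h(g(h(l, l), j + l + l + l, j + j + j + l), j + j + j + j + l + l) + g(l, l, j) · j · j · j · l · l + h(j · l · l · l, j + l) + g(l, l, j) · j · j · j · l · l + g(l, l, j) · j · j · l · l · l + g(j · l, h(j, j), j + l) + g(l, l, j) · j · j · j · l · l
  Order the arguments:  g(j · l, h(j, j), j + l) + g(l, l, j) · j · j · j · l · l + g(l, l, j) · j · j · j · l · l + g(l, l, j) · j · j · j · l · l + g(l, l, j) · j · j · l · l · l + h(g(h(l, l), j + l + l + l, j + j + j + l), j + j + j + j + l + l) + h(j · l · l · l, j + l)
Right:  h((j · l) · (l · l), j + l) + h(g(h(l, l), l + (j + (l + l)), j + (j + j) + l), (l + (j + (j + l))) + j + j) + (j · j) · j · l · (g(l, l, j) · l) + l · g(l, l, j) · j · (j · l) · l + g(l, l, j) · j · l · j · l + g(j · l, h(j, j), l + j) + j · g(l, l, j) · l · j · l · j · j
  Un-nest:  h(j · l · l · l, j + l) + h(g(h(l, l), j + l + l + l, j + j + j + l), j + j + j + j + l + l) + g(l, l, j) · j · j · j · l · l + g(l, l, j) · j · j · l · l · l + g(l, l, j) · j · j · l · l + g(j · l, h(j, j), j + l) + g(l, l, j) · j · j · j · j · l · l
  Sort:  g(j · l, h(j, j), j + l) + g(l, l, j) · j · j · j · j · l · l + g(l, l, j) · j · j · j · l · l + g(l, l, j) · j · j · l · l + g(l, l, j) · j · j · l · l · l + h(g(h(l, l), j + l + l + l, j + j + j + l), j + j + j + j + l + l) + h(j · l · l · l, j + l)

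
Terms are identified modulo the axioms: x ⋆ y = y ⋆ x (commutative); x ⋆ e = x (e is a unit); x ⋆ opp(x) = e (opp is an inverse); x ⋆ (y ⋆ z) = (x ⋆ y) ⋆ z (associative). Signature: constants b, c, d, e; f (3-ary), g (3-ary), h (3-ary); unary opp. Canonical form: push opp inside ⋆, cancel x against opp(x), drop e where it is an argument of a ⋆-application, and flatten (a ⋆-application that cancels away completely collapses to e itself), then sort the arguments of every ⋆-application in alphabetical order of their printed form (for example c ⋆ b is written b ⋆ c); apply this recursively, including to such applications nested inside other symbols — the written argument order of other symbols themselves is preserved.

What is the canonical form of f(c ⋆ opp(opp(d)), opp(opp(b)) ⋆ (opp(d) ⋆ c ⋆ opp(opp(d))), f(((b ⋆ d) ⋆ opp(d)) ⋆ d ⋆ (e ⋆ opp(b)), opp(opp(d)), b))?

Answer: f(c ⋆ d, b ⋆ c, f(d, d, b))

Derivation:
Descend into:  ((b ⋆ d) ⋆ opp(d)) ⋆ d ⋆ (e ⋆ opp(b))
Cancel:  b cancels
Collect terms:  d
Put back:  f(c ⋆ d, b ⋆ c, f(d, d, b))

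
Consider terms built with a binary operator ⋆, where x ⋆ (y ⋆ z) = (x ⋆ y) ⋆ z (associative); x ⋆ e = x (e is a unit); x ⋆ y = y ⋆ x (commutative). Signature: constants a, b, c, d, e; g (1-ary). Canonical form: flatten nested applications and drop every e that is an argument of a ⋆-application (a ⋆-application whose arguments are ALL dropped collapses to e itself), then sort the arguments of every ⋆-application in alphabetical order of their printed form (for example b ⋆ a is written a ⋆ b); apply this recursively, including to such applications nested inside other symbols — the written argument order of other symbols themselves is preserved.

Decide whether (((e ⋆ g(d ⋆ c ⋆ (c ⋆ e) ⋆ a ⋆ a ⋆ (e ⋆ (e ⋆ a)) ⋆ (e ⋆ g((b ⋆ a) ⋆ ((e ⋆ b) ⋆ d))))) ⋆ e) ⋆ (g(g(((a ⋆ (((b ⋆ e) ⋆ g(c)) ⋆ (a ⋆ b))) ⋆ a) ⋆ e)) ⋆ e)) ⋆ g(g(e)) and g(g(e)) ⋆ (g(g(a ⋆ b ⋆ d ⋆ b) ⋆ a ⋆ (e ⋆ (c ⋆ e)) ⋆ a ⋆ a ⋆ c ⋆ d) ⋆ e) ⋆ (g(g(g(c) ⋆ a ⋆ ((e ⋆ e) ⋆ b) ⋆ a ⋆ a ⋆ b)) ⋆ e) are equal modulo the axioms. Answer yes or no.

Answer: yes — both canonical forms are g(a ⋆ a ⋆ a ⋆ c ⋆ c ⋆ d ⋆ g(a ⋆ b ⋆ b ⋆ d)) ⋆ g(g(a ⋆ a ⋆ a ⋆ b ⋆ b ⋆ g(c))) ⋆ g(g(e))

Derivation:
Left:  (((e ⋆ g(d ⋆ c ⋆ (c ⋆ e) ⋆ a ⋆ a ⋆ (e ⋆ (e ⋆ a)) ⋆ (e ⋆ g((b ⋆ a) ⋆ ((e ⋆ b) ⋆ d))))) ⋆ e) ⋆ (g(g(((a ⋆ (((b ⋆ e) ⋆ g(c)) ⋆ (a ⋆ b))) ⋆ a) ⋆ e)) ⋆ e)) ⋆ g(g(e))
  Flatten:  e ⋆ g(d ⋆ c ⋆ (c ⋆ e) ⋆ a ⋆ a ⋆ (e ⋆ (e ⋆ a)) ⋆ (e ⋆ g((b ⋆ a) ⋆ ((e ⋆ b) ⋆ d)))) ⋆ e ⋆ g(g(((a ⋆ (((b ⋆ e) ⋆ g(c)) ⋆ (a ⋆ b))) ⋆ a) ⋆ e)) ⋆ e ⋆ g(g(e))
  Canonicalize subterm:  g(d ⋆ c ⋆ (c ⋆ e) ⋆ a ⋆ a ⋆ (e ⋆ (e ⋆ a)) ⋆ (e ⋆ g((b ⋆ a) ⋆ ((e ⋆ b) ⋆ d))))  →  g(a ⋆ a ⋆ a ⋆ c ⋆ c ⋆ d ⋆ g(a ⋆ b ⋆ b ⋆ d))
  Canonicalize subterm:  g(g(((a ⋆ (((b ⋆ e) ⋆ g(c)) ⋆ (a ⋆ b))) ⋆ a) ⋆ e))  →  g(g(a ⋆ a ⋆ a ⋆ b ⋆ b ⋆ g(c)))
  Units out:  drop e (×3)
  Sort:  g(a ⋆ a ⋆ a ⋆ c ⋆ c ⋆ d ⋆ g(a ⋆ b ⋆ b ⋆ d)) ⋆ g(g(a ⋆ a ⋆ a ⋆ b ⋆ b ⋆ g(c))) ⋆ g(g(e))
Right:  g(g(e)) ⋆ (g(g(a ⋆ b ⋆ d ⋆ b) ⋆ a ⋆ (e ⋆ (c ⋆ e)) ⋆ a ⋆ a ⋆ c ⋆ d) ⋆ e) ⋆ (g(g(g(c) ⋆ a ⋆ ((e ⋆ e) ⋆ b) ⋆ a ⋆ a ⋆ b)) ⋆ e)
  Merge nested applications:  g(g(e)) ⋆ g(g(a ⋆ b ⋆ d ⋆ b) ⋆ a ⋆ (e ⋆ (c ⋆ e)) ⋆ a ⋆ a ⋆ c ⋆ d) ⋆ e ⋆ g(g(g(c) ⋆ a ⋆ ((e ⋆ e) ⋆ b) ⋆ a ⋆ a ⋆ b)) ⋆ e
  Simplify inside:  g(g(a ⋆ b ⋆ d ⋆ b) ⋆ a ⋆ (e ⋆ (c ⋆ e)) ⋆ a ⋆ a ⋆ c ⋆ d)  →  g(a ⋆ a ⋆ a ⋆ c ⋆ c ⋆ d ⋆ g(a ⋆ b ⋆ b ⋆ d))
  Canonicalize subterm:  g(g(g(c) ⋆ a ⋆ ((e ⋆ e) ⋆ b) ⋆ a ⋆ a ⋆ b))  →  g(g(a ⋆ a ⋆ a ⋆ b ⋆ b ⋆ g(c)))
  Unit:  drop e (×2)
  Sort:  g(a ⋆ a ⋆ a ⋆ c ⋆ c ⋆ d ⋆ g(a ⋆ b ⋆ b ⋆ d)) ⋆ g(g(a ⋆ a ⋆ a ⋆ b ⋆ b ⋆ g(c))) ⋆ g(g(e))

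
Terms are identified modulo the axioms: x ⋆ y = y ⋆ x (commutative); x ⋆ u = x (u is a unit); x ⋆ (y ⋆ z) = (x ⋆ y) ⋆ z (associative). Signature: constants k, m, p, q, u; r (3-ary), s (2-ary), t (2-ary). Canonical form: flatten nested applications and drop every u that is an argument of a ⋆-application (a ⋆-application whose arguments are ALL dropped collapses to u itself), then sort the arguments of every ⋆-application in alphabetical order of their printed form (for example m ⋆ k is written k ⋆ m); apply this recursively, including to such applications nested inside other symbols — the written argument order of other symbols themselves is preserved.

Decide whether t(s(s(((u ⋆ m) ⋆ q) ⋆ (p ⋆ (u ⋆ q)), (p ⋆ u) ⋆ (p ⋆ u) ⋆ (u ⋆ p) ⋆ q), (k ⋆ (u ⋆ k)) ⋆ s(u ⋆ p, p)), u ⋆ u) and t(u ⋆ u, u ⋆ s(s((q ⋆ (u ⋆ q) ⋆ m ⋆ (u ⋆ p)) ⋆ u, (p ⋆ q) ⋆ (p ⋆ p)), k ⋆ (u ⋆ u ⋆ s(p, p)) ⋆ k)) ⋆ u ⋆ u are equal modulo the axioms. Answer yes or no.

Left:  t(s(s(((u ⋆ m) ⋆ q) ⋆ (p ⋆ (u ⋆ q)), (p ⋆ u) ⋆ (p ⋆ u) ⋆ (u ⋆ p) ⋆ q), (k ⋆ (u ⋆ k)) ⋆ s(u ⋆ p, p)), u ⋆ u)
  Focus inside:  (k ⋆ (u ⋆ k)) ⋆ s(u ⋆ p, p)
  Merge nested applications:  k ⋆ u ⋆ k ⋆ s(u ⋆ p, p)
  Inside:  s(u ⋆ p, p)  →  s(p, p)
  Units out:  drop u
  Order the arguments:  k ⋆ k ⋆ s(p, p)
  Reassemble:  t(s(s(m ⋆ p ⋆ q ⋆ q, p ⋆ p ⋆ p ⋆ q), k ⋆ k ⋆ s(p, p)), u)
Right:  t(u ⋆ u, u ⋆ s(s((q ⋆ (u ⋆ q) ⋆ m ⋆ (u ⋆ p)) ⋆ u, (p ⋆ q) ⋆ (p ⋆ p)), k ⋆ (u ⋆ u ⋆ s(p, p)) ⋆ k)) ⋆ u ⋆ u
  Simplify inside:  t(u ⋆ u, u ⋆ s(s((q ⋆ (u ⋆ q) ⋆ m ⋆ (u ⋆ p)) ⋆ u, (p ⋆ q) ⋆ (p ⋆ p)), k ⋆ (u ⋆ u ⋆ s(p, p)) ⋆ k))  →  t(u, s(s(m ⋆ p ⋆ q ⋆ q, p ⋆ p ⋆ p ⋆ q), k ⋆ k ⋆ s(p, p)))
  Drop the unit:  drop u (×2)
  Sort arguments:  t(u, s(s(m ⋆ p ⋆ q ⋆ q, p ⋆ p ⋆ p ⋆ q), k ⋆ k ⋆ s(p, p)))

Answer: no — t(s(s(m ⋆ p ⋆ q ⋆ q, p ⋆ p ⋆ p ⋆ q), k ⋆ k ⋆ s(p, p)), u) vs t(u, s(s(m ⋆ p ⋆ q ⋆ q, p ⋆ p ⋆ p ⋆ q), k ⋆ k ⋆ s(p, p)))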